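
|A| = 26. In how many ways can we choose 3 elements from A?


C(n,k) = n! / (k!(n-k)!)
C(26,3) = 26! / (3!23!)
= 2600

C(26,3) = 2600


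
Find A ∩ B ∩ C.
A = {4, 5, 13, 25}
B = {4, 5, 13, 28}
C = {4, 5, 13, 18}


A ∩ B = {4, 5, 13}
(A ∩ B) ∩ C = {4, 5, 13}

A ∩ B ∩ C = {4, 5, 13}


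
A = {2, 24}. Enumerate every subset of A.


|A| = 2, so |P(A)| = 2^2 = 4
Enumerate subsets by cardinality (0 to 2):
∅, {2}, {24}, {2, 24}

P(A) has 4 subsets: ∅, {2}, {24}, {2, 24}


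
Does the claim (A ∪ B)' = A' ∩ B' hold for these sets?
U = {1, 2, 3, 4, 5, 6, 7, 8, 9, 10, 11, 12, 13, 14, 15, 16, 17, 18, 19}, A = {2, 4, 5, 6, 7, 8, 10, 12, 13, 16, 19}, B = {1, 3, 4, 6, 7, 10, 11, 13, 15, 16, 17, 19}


LHS: A ∪ B = {1, 2, 3, 4, 5, 6, 7, 8, 10, 11, 12, 13, 15, 16, 17, 19}
(A ∪ B)' = U \ (A ∪ B) = {9, 14, 18}
A' = {1, 3, 9, 11, 14, 15, 17, 18}, B' = {2, 5, 8, 9, 12, 14, 18}
Claimed RHS: A' ∩ B' = {9, 14, 18}
Identity is VALID: LHS = RHS = {9, 14, 18} ✓

Identity is valid. (A ∪ B)' = A' ∩ B' = {9, 14, 18}


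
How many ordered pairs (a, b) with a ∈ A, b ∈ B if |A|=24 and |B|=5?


|A × B| = |A| × |B|
= 24 × 5
= 120

|A × B| = 120


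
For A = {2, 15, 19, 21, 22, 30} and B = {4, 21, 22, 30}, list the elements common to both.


A ∩ B = elements in both A and B
A = {2, 15, 19, 21, 22, 30}
B = {4, 21, 22, 30}
A ∩ B = {21, 22, 30}

A ∩ B = {21, 22, 30}


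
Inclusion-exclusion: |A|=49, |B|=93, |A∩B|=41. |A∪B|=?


|A ∪ B| = |A| + |B| - |A ∩ B|
= 49 + 93 - 41
= 101

|A ∪ B| = 101


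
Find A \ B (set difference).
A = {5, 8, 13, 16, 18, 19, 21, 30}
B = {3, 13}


A \ B = elements in A but not in B
A = {5, 8, 13, 16, 18, 19, 21, 30}
B = {3, 13}
Remove from A any elements in B
A \ B = {5, 8, 16, 18, 19, 21, 30}

A \ B = {5, 8, 16, 18, 19, 21, 30}


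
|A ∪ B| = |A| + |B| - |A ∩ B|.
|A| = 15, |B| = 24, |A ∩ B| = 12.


|A ∪ B| = |A| + |B| - |A ∩ B|
= 15 + 24 - 12
= 27

|A ∪ B| = 27


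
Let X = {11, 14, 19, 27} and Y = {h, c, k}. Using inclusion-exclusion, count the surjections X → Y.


n = |X| = 4, k = |Y| = 3. Surjections via inclusion-exclusion:
S(n,k) = Σ(-1)^i × C(k,i) × (k-i)^n, i=0 to k
i=0: (-1)^0×C(3,0)×3^4 = 81
i=1: (-1)^1×C(3,1)×2^4 = -48
i=2: (-1)^2×C(3,2)×1^4 = 3
i=3: (-1)^3×C(3,3)×0^4 = 0
Total = 36

Number of surjections = 36


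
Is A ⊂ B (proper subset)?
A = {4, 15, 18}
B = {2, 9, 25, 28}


A ⊂ B requires: A ⊆ B AND A ≠ B.
A ⊆ B? No
A ⊄ B, so A is not a proper subset.

No, A is not a proper subset of B


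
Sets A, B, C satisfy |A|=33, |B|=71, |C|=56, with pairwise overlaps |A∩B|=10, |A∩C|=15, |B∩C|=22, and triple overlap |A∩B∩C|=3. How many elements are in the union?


|A∪B∪C| = |A|+|B|+|C| - |A∩B|-|A∩C|-|B∩C| + |A∩B∩C|
= 33+71+56 - 10-15-22 + 3
= 160 - 47 + 3
= 116

|A ∪ B ∪ C| = 116


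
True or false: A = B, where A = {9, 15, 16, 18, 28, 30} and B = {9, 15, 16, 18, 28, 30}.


Two sets are equal iff they have exactly the same elements.
A = {9, 15, 16, 18, 28, 30}
B = {9, 15, 16, 18, 28, 30}
Same elements → A = B

Yes, A = B


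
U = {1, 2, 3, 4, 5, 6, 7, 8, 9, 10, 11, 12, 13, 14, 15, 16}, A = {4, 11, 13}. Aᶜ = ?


Aᶜ = U \ A = elements in U but not in A
U = {1, 2, 3, 4, 5, 6, 7, 8, 9, 10, 11, 12, 13, 14, 15, 16}
A = {4, 11, 13}
Aᶜ = {1, 2, 3, 5, 6, 7, 8, 9, 10, 12, 14, 15, 16}

Aᶜ = {1, 2, 3, 5, 6, 7, 8, 9, 10, 12, 14, 15, 16}


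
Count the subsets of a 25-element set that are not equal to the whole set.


Total subsets = 2^n = 2^25 = 33554432
Proper subsets exclude the set itself: 2^n - 1
= 33554432 - 1
= 33554431

Number of proper subsets = 33554431


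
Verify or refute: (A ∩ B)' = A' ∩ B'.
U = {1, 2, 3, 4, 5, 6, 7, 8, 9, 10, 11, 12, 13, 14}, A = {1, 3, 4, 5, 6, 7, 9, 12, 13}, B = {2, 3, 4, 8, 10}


LHS: A ∩ B = {3, 4}
(A ∩ B)' = U \ (A ∩ B) = {1, 2, 5, 6, 7, 8, 9, 10, 11, 12, 13, 14}
A' = {2, 8, 10, 11, 14}, B' = {1, 5, 6, 7, 9, 11, 12, 13, 14}
Claimed RHS: A' ∩ B' = {11, 14}
Identity is INVALID: LHS = {1, 2, 5, 6, 7, 8, 9, 10, 11, 12, 13, 14} but the RHS claimed here equals {11, 14}. The correct form is (A ∩ B)' = A' ∪ B'.

Identity is invalid: (A ∩ B)' = {1, 2, 5, 6, 7, 8, 9, 10, 11, 12, 13, 14} but A' ∩ B' = {11, 14}. The correct De Morgan law is (A ∩ B)' = A' ∪ B'.


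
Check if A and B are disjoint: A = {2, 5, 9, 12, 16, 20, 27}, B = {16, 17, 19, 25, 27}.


Disjoint means A ∩ B = ∅.
A ∩ B = {16, 27}
A ∩ B ≠ ∅, so A and B are NOT disjoint.

No, A and B are not disjoint (A ∩ B = {16, 27})


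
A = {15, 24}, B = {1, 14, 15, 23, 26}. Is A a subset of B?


A ⊆ B means every element of A is in B.
Elements in A not in B: {24}
So A ⊄ B.

No, A ⊄ B


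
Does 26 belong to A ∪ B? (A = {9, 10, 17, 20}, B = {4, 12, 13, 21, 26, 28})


A = {9, 10, 17, 20}, B = {4, 12, 13, 21, 26, 28}
A ∪ B = all elements in A or B
A ∪ B = {4, 9, 10, 12, 13, 17, 20, 21, 26, 28}
Checking if 26 ∈ A ∪ B
26 is in A ∪ B → True

26 ∈ A ∪ B


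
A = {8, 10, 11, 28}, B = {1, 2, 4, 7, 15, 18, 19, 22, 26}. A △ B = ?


A △ B = (A \ B) ∪ (B \ A) = elements in exactly one of A or B
A \ B = {8, 10, 11, 28}
B \ A = {1, 2, 4, 7, 15, 18, 19, 22, 26}
A △ B = {1, 2, 4, 7, 8, 10, 11, 15, 18, 19, 22, 26, 28}

A △ B = {1, 2, 4, 7, 8, 10, 11, 15, 18, 19, 22, 26, 28}


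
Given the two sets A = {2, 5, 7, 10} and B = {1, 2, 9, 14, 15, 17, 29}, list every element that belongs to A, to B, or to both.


A ∪ B = all elements in A or B (or both)
A = {2, 5, 7, 10}
B = {1, 2, 9, 14, 15, 17, 29}
A ∪ B = {1, 2, 5, 7, 9, 10, 14, 15, 17, 29}

A ∪ B = {1, 2, 5, 7, 9, 10, 14, 15, 17, 29}


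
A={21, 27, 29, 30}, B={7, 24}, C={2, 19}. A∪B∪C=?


A ∪ B = {7, 21, 24, 27, 29, 30}
(A ∪ B) ∪ C = {2, 7, 19, 21, 24, 27, 29, 30}

A ∪ B ∪ C = {2, 7, 19, 21, 24, 27, 29, 30}


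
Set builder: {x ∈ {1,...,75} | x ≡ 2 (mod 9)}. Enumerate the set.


Checking each candidate:
Condition: x in {1,...,75} with x ≡ 2 (mod 9)
Result = {2, 11, 20, 29, 38, 47, 56, 65, 74}

{2, 11, 20, 29, 38, 47, 56, 65, 74}


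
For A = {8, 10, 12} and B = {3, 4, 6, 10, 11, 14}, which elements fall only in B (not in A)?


A = {8, 10, 12}
B = {3, 4, 6, 10, 11, 14}
Region: only in B (not in A)
Elements: {3, 4, 6, 11, 14}

Elements only in B (not in A): {3, 4, 6, 11, 14}


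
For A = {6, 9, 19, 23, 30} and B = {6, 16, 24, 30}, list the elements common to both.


A ∩ B = elements in both A and B
A = {6, 9, 19, 23, 30}
B = {6, 16, 24, 30}
A ∩ B = {6, 30}

A ∩ B = {6, 30}


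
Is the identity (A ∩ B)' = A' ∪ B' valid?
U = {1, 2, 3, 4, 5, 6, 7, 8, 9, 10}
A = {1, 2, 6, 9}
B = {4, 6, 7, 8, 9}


LHS: A ∩ B = {6, 9}
(A ∩ B)' = U \ (A ∩ B) = {1, 2, 3, 4, 5, 7, 8, 10}
A' = {3, 4, 5, 7, 8, 10}, B' = {1, 2, 3, 5, 10}
Claimed RHS: A' ∪ B' = {1, 2, 3, 4, 5, 7, 8, 10}
Identity is VALID: LHS = RHS = {1, 2, 3, 4, 5, 7, 8, 10} ✓

Identity is valid. (A ∩ B)' = A' ∪ B' = {1, 2, 3, 4, 5, 7, 8, 10}


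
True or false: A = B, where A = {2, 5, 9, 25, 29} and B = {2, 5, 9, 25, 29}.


Two sets are equal iff they have exactly the same elements.
A = {2, 5, 9, 25, 29}
B = {2, 5, 9, 25, 29}
Same elements → A = B

Yes, A = B


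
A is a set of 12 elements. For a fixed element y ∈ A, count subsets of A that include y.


Subsets of A containing y correspond to subsets of A \ {y}, which has 11 elements.
Count = 2^(n-1) = 2^11
= 2048

Number of subsets containing y = 2048


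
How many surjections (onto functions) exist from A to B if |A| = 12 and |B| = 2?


n = |A| = 12, k = |B| = 2. Surjections via inclusion-exclusion:
S(n,k) = Σ(-1)^i × C(k,i) × (k-i)^n, i=0 to k
i=0: (-1)^0×C(2,0)×2^12 = 4096
i=1: (-1)^1×C(2,1)×1^12 = -2
i=2: (-1)^2×C(2,2)×0^12 = 0
Total = 4094

Number of surjections = 4094


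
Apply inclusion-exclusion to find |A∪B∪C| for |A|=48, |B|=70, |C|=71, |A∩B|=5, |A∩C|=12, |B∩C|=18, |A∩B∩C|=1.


|A∪B∪C| = |A|+|B|+|C| - |A∩B|-|A∩C|-|B∩C| + |A∩B∩C|
= 48+70+71 - 5-12-18 + 1
= 189 - 35 + 1
= 155

|A ∪ B ∪ C| = 155


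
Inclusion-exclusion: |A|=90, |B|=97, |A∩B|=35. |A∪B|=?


|A ∪ B| = |A| + |B| - |A ∩ B|
= 90 + 97 - 35
= 152

|A ∪ B| = 152


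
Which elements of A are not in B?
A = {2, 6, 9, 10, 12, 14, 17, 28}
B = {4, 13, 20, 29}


A \ B = elements in A but not in B
A = {2, 6, 9, 10, 12, 14, 17, 28}
B = {4, 13, 20, 29}
Remove from A any elements in B
A \ B = {2, 6, 9, 10, 12, 14, 17, 28}

A \ B = {2, 6, 9, 10, 12, 14, 17, 28}


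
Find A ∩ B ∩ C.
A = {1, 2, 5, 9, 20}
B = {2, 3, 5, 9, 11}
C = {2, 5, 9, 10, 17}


A ∩ B = {2, 5, 9}
(A ∩ B) ∩ C = {2, 5, 9}

A ∩ B ∩ C = {2, 5, 9}


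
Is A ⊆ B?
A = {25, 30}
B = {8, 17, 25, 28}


A ⊆ B means every element of A is in B.
Elements in A not in B: {30}
So A ⊄ B.

No, A ⊄ B


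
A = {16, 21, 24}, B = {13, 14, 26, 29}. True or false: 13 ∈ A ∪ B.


A = {16, 21, 24}, B = {13, 14, 26, 29}
A ∪ B = all elements in A or B
A ∪ B = {13, 14, 16, 21, 24, 26, 29}
Checking if 13 ∈ A ∪ B
13 is in A ∪ B → True

13 ∈ A ∪ B


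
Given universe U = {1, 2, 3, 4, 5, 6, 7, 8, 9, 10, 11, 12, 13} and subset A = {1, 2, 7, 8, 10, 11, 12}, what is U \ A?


Aᶜ = U \ A = elements in U but not in A
U = {1, 2, 3, 4, 5, 6, 7, 8, 9, 10, 11, 12, 13}
A = {1, 2, 7, 8, 10, 11, 12}
Aᶜ = {3, 4, 5, 6, 9, 13}

Aᶜ = {3, 4, 5, 6, 9, 13}


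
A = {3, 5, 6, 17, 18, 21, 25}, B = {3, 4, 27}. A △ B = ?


A △ B = (A \ B) ∪ (B \ A) = elements in exactly one of A or B
A \ B = {5, 6, 17, 18, 21, 25}
B \ A = {4, 27}
A △ B = {4, 5, 6, 17, 18, 21, 25, 27}

A △ B = {4, 5, 6, 17, 18, 21, 25, 27}


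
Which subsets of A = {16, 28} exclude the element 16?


A subset of A that omits 16 is a subset of A \ {16}, so there are 2^(n-1) = 2^1 = 2 of them.
Subsets excluding 16: ∅, {28}

Subsets excluding 16 (2 total): ∅, {28}


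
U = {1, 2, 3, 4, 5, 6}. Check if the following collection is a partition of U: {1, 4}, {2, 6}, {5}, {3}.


A partition requires: (1) non-empty parts, (2) pairwise disjoint, (3) union = U
Parts: {1, 4}, {2, 6}, {5}, {3}
Union of parts: {1, 2, 3, 4, 5, 6}
U = {1, 2, 3, 4, 5, 6}
All non-empty? True
Pairwise disjoint? True
Covers U? True

Yes, valid partition


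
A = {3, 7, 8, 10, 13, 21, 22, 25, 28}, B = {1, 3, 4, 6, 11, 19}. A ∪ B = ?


A ∪ B = all elements in A or B (or both)
A = {3, 7, 8, 10, 13, 21, 22, 25, 28}
B = {1, 3, 4, 6, 11, 19}
A ∪ B = {1, 3, 4, 6, 7, 8, 10, 11, 13, 19, 21, 22, 25, 28}

A ∪ B = {1, 3, 4, 6, 7, 8, 10, 11, 13, 19, 21, 22, 25, 28}


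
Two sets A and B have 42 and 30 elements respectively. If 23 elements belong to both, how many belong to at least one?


|A ∪ B| = |A| + |B| - |A ∩ B|
= 42 + 30 - 23
= 49

|A ∪ B| = 49


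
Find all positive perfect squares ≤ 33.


Checking each candidate:
Condition: positive perfect squares ≤ 33
Result = {1, 4, 9, 16, 25}

{1, 4, 9, 16, 25}


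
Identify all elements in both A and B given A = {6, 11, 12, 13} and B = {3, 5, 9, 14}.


A = {6, 11, 12, 13}
B = {3, 5, 9, 14}
Region: in both A and B
Elements: ∅

Elements in both A and B: ∅


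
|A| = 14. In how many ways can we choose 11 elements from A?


C(n,k) = n! / (k!(n-k)!)
C(14,11) = 14! / (11!3!)
= 364

C(14,11) = 364


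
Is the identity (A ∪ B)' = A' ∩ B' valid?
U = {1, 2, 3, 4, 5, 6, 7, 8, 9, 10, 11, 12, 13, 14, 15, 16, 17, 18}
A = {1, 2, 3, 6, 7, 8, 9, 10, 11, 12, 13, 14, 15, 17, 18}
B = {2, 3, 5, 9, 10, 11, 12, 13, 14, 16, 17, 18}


LHS: A ∪ B = {1, 2, 3, 5, 6, 7, 8, 9, 10, 11, 12, 13, 14, 15, 16, 17, 18}
(A ∪ B)' = U \ (A ∪ B) = {4}
A' = {4, 5, 16}, B' = {1, 4, 6, 7, 8, 15}
Claimed RHS: A' ∩ B' = {4}
Identity is VALID: LHS = RHS = {4} ✓

Identity is valid. (A ∪ B)' = A' ∩ B' = {4}


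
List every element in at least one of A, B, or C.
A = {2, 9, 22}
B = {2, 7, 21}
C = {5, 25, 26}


A ∪ B = {2, 7, 9, 21, 22}
(A ∪ B) ∪ C = {2, 5, 7, 9, 21, 22, 25, 26}

A ∪ B ∪ C = {2, 5, 7, 9, 21, 22, 25, 26}


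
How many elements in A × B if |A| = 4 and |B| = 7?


|A × B| = |A| × |B|
= 4 × 7
= 28

|A × B| = 28


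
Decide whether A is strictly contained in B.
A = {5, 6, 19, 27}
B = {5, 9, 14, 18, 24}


A ⊂ B requires: A ⊆ B AND A ≠ B.
A ⊆ B? No
A ⊄ B, so A is not a proper subset.

No, A is not a proper subset of B


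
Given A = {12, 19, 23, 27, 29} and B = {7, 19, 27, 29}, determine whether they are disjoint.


Disjoint means A ∩ B = ∅.
A ∩ B = {19, 27, 29}
A ∩ B ≠ ∅, so A and B are NOT disjoint.

No, A and B are not disjoint (A ∩ B = {19, 27, 29})


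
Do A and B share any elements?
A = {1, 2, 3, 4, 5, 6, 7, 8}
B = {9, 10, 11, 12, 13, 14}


Disjoint means A ∩ B = ∅.
A ∩ B = ∅
A ∩ B = ∅, so A and B are disjoint.

No — A and B share no elements (A ∩ B = ∅), so they are disjoint


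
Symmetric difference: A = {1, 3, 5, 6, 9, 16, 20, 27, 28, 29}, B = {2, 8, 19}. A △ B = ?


A △ B = (A \ B) ∪ (B \ A) = elements in exactly one of A or B
A \ B = {1, 3, 5, 6, 9, 16, 20, 27, 28, 29}
B \ A = {2, 8, 19}
A △ B = {1, 2, 3, 5, 6, 8, 9, 16, 19, 20, 27, 28, 29}

A △ B = {1, 2, 3, 5, 6, 8, 9, 16, 19, 20, 27, 28, 29}


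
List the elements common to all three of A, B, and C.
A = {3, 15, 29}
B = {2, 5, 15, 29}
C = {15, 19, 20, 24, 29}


A ∩ B = {15, 29}
(A ∩ B) ∩ C = {15, 29}

A ∩ B ∩ C = {15, 29}


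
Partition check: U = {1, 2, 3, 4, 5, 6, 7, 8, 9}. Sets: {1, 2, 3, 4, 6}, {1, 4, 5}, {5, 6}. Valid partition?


A partition requires: (1) non-empty parts, (2) pairwise disjoint, (3) union = U
Parts: {1, 2, 3, 4, 6}, {1, 4, 5}, {5, 6}
Union of parts: {1, 2, 3, 4, 5, 6}
U = {1, 2, 3, 4, 5, 6, 7, 8, 9}
All non-empty? True
Pairwise disjoint? False
Covers U? False

No, not a valid partition


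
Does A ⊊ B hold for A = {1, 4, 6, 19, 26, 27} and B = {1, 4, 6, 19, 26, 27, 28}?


A ⊂ B requires: A ⊆ B AND A ≠ B.
A ⊆ B? Yes
A = B? No
A ⊂ B: Yes (A is a proper subset of B)

Yes, A ⊂ B


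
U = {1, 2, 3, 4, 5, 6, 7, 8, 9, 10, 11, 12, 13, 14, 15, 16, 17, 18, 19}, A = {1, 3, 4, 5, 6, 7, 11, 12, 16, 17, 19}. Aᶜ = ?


Aᶜ = U \ A = elements in U but not in A
U = {1, 2, 3, 4, 5, 6, 7, 8, 9, 10, 11, 12, 13, 14, 15, 16, 17, 18, 19}
A = {1, 3, 4, 5, 6, 7, 11, 12, 16, 17, 19}
Aᶜ = {2, 8, 9, 10, 13, 14, 15, 18}

Aᶜ = {2, 8, 9, 10, 13, 14, 15, 18}


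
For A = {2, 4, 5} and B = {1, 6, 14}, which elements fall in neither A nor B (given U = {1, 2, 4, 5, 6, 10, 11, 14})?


A = {2, 4, 5}
B = {1, 6, 14}
Region: in neither A nor B (given U = {1, 2, 4, 5, 6, 10, 11, 14})
Elements: {10, 11}

Elements in neither A nor B (given U = {1, 2, 4, 5, 6, 10, 11, 14}): {10, 11}


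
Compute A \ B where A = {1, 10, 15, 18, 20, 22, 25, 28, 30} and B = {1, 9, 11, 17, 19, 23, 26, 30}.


A \ B = elements in A but not in B
A = {1, 10, 15, 18, 20, 22, 25, 28, 30}
B = {1, 9, 11, 17, 19, 23, 26, 30}
Remove from A any elements in B
A \ B = {10, 15, 18, 20, 22, 25, 28}

A \ B = {10, 15, 18, 20, 22, 25, 28}


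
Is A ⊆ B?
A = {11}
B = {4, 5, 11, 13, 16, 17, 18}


A ⊆ B means every element of A is in B.
All elements of A are in B.
So A ⊆ B.

Yes, A ⊆ B


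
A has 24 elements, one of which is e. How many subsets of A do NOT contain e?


Subsets of A avoiding e are subsets of A \ {e}, which has 23 elements.
Count = 2^(n-1) = 2^23
= 8388608

Number of subsets avoiding e = 8388608


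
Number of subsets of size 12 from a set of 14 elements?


C(n,k) = n! / (k!(n-k)!)
C(14,12) = 14! / (12!2!)
= 91

C(14,12) = 91


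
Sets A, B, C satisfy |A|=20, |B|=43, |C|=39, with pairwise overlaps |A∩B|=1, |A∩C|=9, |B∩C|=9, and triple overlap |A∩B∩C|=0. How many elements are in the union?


|A∪B∪C| = |A|+|B|+|C| - |A∩B|-|A∩C|-|B∩C| + |A∩B∩C|
= 20+43+39 - 1-9-9 + 0
= 102 - 19 + 0
= 83

|A ∪ B ∪ C| = 83


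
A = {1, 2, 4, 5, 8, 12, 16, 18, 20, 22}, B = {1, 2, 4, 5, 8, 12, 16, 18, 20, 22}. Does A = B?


Two sets are equal iff they have exactly the same elements.
A = {1, 2, 4, 5, 8, 12, 16, 18, 20, 22}
B = {1, 2, 4, 5, 8, 12, 16, 18, 20, 22}
Same elements → A = B

Yes, A = B


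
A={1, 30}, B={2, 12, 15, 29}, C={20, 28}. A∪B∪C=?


A ∪ B = {1, 2, 12, 15, 29, 30}
(A ∪ B) ∪ C = {1, 2, 12, 15, 20, 28, 29, 30}

A ∪ B ∪ C = {1, 2, 12, 15, 20, 28, 29, 30}


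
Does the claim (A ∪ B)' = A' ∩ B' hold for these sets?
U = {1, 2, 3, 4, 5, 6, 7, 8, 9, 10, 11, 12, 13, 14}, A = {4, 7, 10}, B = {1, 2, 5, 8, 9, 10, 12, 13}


LHS: A ∪ B = {1, 2, 4, 5, 7, 8, 9, 10, 12, 13}
(A ∪ B)' = U \ (A ∪ B) = {3, 6, 11, 14}
A' = {1, 2, 3, 5, 6, 8, 9, 11, 12, 13, 14}, B' = {3, 4, 6, 7, 11, 14}
Claimed RHS: A' ∩ B' = {3, 6, 11, 14}
Identity is VALID: LHS = RHS = {3, 6, 11, 14} ✓

Identity is valid. (A ∪ B)' = A' ∩ B' = {3, 6, 11, 14}


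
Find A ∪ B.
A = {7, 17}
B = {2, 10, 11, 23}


A ∪ B = all elements in A or B (or both)
A = {7, 17}
B = {2, 10, 11, 23}
A ∪ B = {2, 7, 10, 11, 17, 23}

A ∪ B = {2, 7, 10, 11, 17, 23}


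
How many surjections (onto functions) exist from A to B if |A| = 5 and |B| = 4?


n = |A| = 5, k = |B| = 4. Surjections via inclusion-exclusion:
S(n,k) = Σ(-1)^i × C(k,i) × (k-i)^n, i=0 to k
i=0: (-1)^0×C(4,0)×4^5 = 1024
i=1: (-1)^1×C(4,1)×3^5 = -972
i=2: (-1)^2×C(4,2)×2^5 = 192
i=3: (-1)^3×C(4,3)×1^5 = -4
i=4: (-1)^4×C(4,4)×0^5 = 0
Total = 240

Number of surjections = 240


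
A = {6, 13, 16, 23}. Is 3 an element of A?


A = {6, 13, 16, 23}
Checking if 3 is in A
3 is not in A → False

3 ∉ A


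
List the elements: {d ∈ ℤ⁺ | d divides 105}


Checking each candidate:
Condition: positive divisors of 105
Result = {1, 3, 5, 7, 15, 21, 35, 105}

{1, 3, 5, 7, 15, 21, 35, 105}


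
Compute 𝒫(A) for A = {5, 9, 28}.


|A| = 3, so |P(A)| = 2^3 = 8
Enumerate subsets by cardinality (0 to 3):
∅, {5}, {9}, {28}, {5, 9}, {5, 28}, {9, 28}, {5, 9, 28}

P(A) has 8 subsets: ∅, {5}, {9}, {28}, {5, 9}, {5, 28}, {9, 28}, {5, 9, 28}


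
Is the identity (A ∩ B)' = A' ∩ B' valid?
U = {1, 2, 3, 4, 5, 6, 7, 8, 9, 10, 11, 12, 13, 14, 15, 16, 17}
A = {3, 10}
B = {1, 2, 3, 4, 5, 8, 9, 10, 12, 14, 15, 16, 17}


LHS: A ∩ B = {3, 10}
(A ∩ B)' = U \ (A ∩ B) = {1, 2, 4, 5, 6, 7, 8, 9, 11, 12, 13, 14, 15, 16, 17}
A' = {1, 2, 4, 5, 6, 7, 8, 9, 11, 12, 13, 14, 15, 16, 17}, B' = {6, 7, 11, 13}
Claimed RHS: A' ∩ B' = {6, 7, 11, 13}
Identity is INVALID: LHS = {1, 2, 4, 5, 6, 7, 8, 9, 11, 12, 13, 14, 15, 16, 17} but the RHS claimed here equals {6, 7, 11, 13}. The correct form is (A ∩ B)' = A' ∪ B'.

Identity is invalid: (A ∩ B)' = {1, 2, 4, 5, 6, 7, 8, 9, 11, 12, 13, 14, 15, 16, 17} but A' ∩ B' = {6, 7, 11, 13}. The correct De Morgan law is (A ∩ B)' = A' ∪ B'.


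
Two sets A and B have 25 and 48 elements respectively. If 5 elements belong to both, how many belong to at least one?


|A ∪ B| = |A| + |B| - |A ∩ B|
= 25 + 48 - 5
= 68

|A ∪ B| = 68


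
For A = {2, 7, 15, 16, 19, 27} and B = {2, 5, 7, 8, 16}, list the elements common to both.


A ∩ B = elements in both A and B
A = {2, 7, 15, 16, 19, 27}
B = {2, 5, 7, 8, 16}
A ∩ B = {2, 7, 16}

A ∩ B = {2, 7, 16}


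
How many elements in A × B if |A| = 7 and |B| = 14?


|A × B| = |A| × |B|
= 7 × 14
= 98

|A × B| = 98


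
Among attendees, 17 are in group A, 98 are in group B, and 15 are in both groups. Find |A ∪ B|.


|A ∪ B| = |A| + |B| - |A ∩ B|
= 17 + 98 - 15
= 100

|A ∪ B| = 100


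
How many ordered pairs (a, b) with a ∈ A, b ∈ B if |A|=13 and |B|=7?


|A × B| = |A| × |B|
= 13 × 7
= 91

|A × B| = 91


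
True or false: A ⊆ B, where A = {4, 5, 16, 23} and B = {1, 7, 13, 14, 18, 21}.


A ⊆ B means every element of A is in B.
Elements in A not in B: {4, 5, 16, 23}
So A ⊄ B.

No, A ⊄ B


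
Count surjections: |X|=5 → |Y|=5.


n = |X| = 5, k = |Y| = 5. Surjections via inclusion-exclusion:
S(n,k) = Σ(-1)^i × C(k,i) × (k-i)^n, i=0 to k
i=0: (-1)^0×C(5,0)×5^5 = 3125
i=1: (-1)^1×C(5,1)×4^5 = -5120
i=2: (-1)^2×C(5,2)×3^5 = 2430
i=3: (-1)^3×C(5,3)×2^5 = -320
i=4: (-1)^4×C(5,4)×1^5 = 5
i=5: (-1)^5×C(5,5)×0^5 = 0
Total = 120

Number of surjections = 120


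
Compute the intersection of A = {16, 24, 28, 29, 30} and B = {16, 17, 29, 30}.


A ∩ B = elements in both A and B
A = {16, 24, 28, 29, 30}
B = {16, 17, 29, 30}
A ∩ B = {16, 29, 30}

A ∩ B = {16, 29, 30}


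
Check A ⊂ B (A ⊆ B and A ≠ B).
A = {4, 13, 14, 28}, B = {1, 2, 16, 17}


A ⊂ B requires: A ⊆ B AND A ≠ B.
A ⊆ B? No
A ⊄ B, so A is not a proper subset.

No, A is not a proper subset of B


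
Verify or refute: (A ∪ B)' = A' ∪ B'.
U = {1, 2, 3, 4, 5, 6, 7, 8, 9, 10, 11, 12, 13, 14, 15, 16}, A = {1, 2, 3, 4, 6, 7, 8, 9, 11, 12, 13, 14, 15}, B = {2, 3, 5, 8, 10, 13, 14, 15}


LHS: A ∪ B = {1, 2, 3, 4, 5, 6, 7, 8, 9, 10, 11, 12, 13, 14, 15}
(A ∪ B)' = U \ (A ∪ B) = {16}
A' = {5, 10, 16}, B' = {1, 4, 6, 7, 9, 11, 12, 16}
Claimed RHS: A' ∪ B' = {1, 4, 5, 6, 7, 9, 10, 11, 12, 16}
Identity is INVALID: LHS = {16} but the RHS claimed here equals {1, 4, 5, 6, 7, 9, 10, 11, 12, 16}. The correct form is (A ∪ B)' = A' ∩ B'.

Identity is invalid: (A ∪ B)' = {16} but A' ∪ B' = {1, 4, 5, 6, 7, 9, 10, 11, 12, 16}. The correct De Morgan law is (A ∪ B)' = A' ∩ B'.


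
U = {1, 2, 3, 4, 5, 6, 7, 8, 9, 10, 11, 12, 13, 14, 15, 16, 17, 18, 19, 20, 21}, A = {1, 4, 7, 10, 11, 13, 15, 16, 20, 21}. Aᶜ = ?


Aᶜ = U \ A = elements in U but not in A
U = {1, 2, 3, 4, 5, 6, 7, 8, 9, 10, 11, 12, 13, 14, 15, 16, 17, 18, 19, 20, 21}
A = {1, 4, 7, 10, 11, 13, 15, 16, 20, 21}
Aᶜ = {2, 3, 5, 6, 8, 9, 12, 14, 17, 18, 19}

Aᶜ = {2, 3, 5, 6, 8, 9, 12, 14, 17, 18, 19}


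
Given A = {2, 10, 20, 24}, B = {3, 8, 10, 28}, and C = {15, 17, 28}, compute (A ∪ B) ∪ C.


A ∪ B = {2, 3, 8, 10, 20, 24, 28}
(A ∪ B) ∪ C = {2, 3, 8, 10, 15, 17, 20, 24, 28}

A ∪ B ∪ C = {2, 3, 8, 10, 15, 17, 20, 24, 28}


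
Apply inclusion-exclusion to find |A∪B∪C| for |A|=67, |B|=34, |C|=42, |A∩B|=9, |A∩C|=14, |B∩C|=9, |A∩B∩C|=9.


|A∪B∪C| = |A|+|B|+|C| - |A∩B|-|A∩C|-|B∩C| + |A∩B∩C|
= 67+34+42 - 9-14-9 + 9
= 143 - 32 + 9
= 120

|A ∪ B ∪ C| = 120


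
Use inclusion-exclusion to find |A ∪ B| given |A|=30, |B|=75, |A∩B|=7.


|A ∪ B| = |A| + |B| - |A ∩ B|
= 30 + 75 - 7
= 98

|A ∪ B| = 98


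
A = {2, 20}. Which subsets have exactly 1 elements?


|A| = 2, so A has C(2,1) = 2 subsets of size 1.
Enumerate by choosing 1 elements from A at a time:
{2}, {20}

1-element subsets (2 total): {2}, {20}


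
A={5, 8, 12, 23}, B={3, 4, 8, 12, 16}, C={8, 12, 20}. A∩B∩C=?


A ∩ B = {8, 12}
(A ∩ B) ∩ C = {8, 12}

A ∩ B ∩ C = {8, 12}


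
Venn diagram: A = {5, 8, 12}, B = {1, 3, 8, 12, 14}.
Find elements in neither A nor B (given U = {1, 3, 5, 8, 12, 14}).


A = {5, 8, 12}
B = {1, 3, 8, 12, 14}
Region: in neither A nor B (given U = {1, 3, 5, 8, 12, 14})
Elements: ∅

Elements in neither A nor B (given U = {1, 3, 5, 8, 12, 14}): ∅


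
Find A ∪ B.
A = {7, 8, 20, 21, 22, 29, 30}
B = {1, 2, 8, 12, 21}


A ∪ B = all elements in A or B (or both)
A = {7, 8, 20, 21, 22, 29, 30}
B = {1, 2, 8, 12, 21}
A ∪ B = {1, 2, 7, 8, 12, 20, 21, 22, 29, 30}

A ∪ B = {1, 2, 7, 8, 12, 20, 21, 22, 29, 30}


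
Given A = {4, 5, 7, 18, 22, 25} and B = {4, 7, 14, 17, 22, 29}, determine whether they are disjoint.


Disjoint means A ∩ B = ∅.
A ∩ B = {4, 7, 22}
A ∩ B ≠ ∅, so A and B are NOT disjoint.

No, A and B are not disjoint (A ∩ B = {4, 7, 22})


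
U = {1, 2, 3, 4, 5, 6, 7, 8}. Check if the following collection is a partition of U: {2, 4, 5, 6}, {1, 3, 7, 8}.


A partition requires: (1) non-empty parts, (2) pairwise disjoint, (3) union = U
Parts: {2, 4, 5, 6}, {1, 3, 7, 8}
Union of parts: {1, 2, 3, 4, 5, 6, 7, 8}
U = {1, 2, 3, 4, 5, 6, 7, 8}
All non-empty? True
Pairwise disjoint? True
Covers U? True

Yes, valid partition


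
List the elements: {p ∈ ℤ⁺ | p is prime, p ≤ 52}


Checking each candidate:
Condition: primes ≤ 52
Result = {2, 3, 5, 7, 11, 13, 17, 19, 23, 29, 31, 37, 41, 43, 47}

{2, 3, 5, 7, 11, 13, 17, 19, 23, 29, 31, 37, 41, 43, 47}


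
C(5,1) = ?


C(n,k) = n! / (k!(n-k)!)
C(5,1) = 5! / (1!4!)
= 5

C(5,1) = 5


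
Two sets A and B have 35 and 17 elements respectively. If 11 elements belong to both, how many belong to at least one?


|A ∪ B| = |A| + |B| - |A ∩ B|
= 35 + 17 - 11
= 41

|A ∪ B| = 41


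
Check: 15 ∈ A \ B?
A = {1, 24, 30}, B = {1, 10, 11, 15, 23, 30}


A = {1, 24, 30}, B = {1, 10, 11, 15, 23, 30}
A \ B = elements in A but not in B
A \ B = {24}
Checking if 15 ∈ A \ B
15 is not in A \ B → False

15 ∉ A \ B


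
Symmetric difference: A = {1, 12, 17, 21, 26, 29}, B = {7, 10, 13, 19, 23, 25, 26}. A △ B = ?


A △ B = (A \ B) ∪ (B \ A) = elements in exactly one of A or B
A \ B = {1, 12, 17, 21, 29}
B \ A = {7, 10, 13, 19, 23, 25}
A △ B = {1, 7, 10, 12, 13, 17, 19, 21, 23, 25, 29}

A △ B = {1, 7, 10, 12, 13, 17, 19, 21, 23, 25, 29}


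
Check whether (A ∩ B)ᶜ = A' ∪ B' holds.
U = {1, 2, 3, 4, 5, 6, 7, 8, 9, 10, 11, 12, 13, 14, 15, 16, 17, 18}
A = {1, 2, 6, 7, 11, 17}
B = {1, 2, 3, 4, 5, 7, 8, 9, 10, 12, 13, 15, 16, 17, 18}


LHS: A ∩ B = {1, 2, 7, 17}
(A ∩ B)' = U \ (A ∩ B) = {3, 4, 5, 6, 8, 9, 10, 11, 12, 13, 14, 15, 16, 18}
A' = {3, 4, 5, 8, 9, 10, 12, 13, 14, 15, 16, 18}, B' = {6, 11, 14}
Claimed RHS: A' ∪ B' = {3, 4, 5, 6, 8, 9, 10, 11, 12, 13, 14, 15, 16, 18}
Identity is VALID: LHS = RHS = {3, 4, 5, 6, 8, 9, 10, 11, 12, 13, 14, 15, 16, 18} ✓

Identity is valid. (A ∩ B)' = A' ∪ B' = {3, 4, 5, 6, 8, 9, 10, 11, 12, 13, 14, 15, 16, 18}


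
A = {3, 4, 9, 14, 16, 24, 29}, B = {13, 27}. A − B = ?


A \ B = elements in A but not in B
A = {3, 4, 9, 14, 16, 24, 29}
B = {13, 27}
Remove from A any elements in B
A \ B = {3, 4, 9, 14, 16, 24, 29}

A \ B = {3, 4, 9, 14, 16, 24, 29}


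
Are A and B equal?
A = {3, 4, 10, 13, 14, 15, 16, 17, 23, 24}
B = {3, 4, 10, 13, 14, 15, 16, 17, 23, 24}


Two sets are equal iff they have exactly the same elements.
A = {3, 4, 10, 13, 14, 15, 16, 17, 23, 24}
B = {3, 4, 10, 13, 14, 15, 16, 17, 23, 24}
Same elements → A = B

Yes, A = B


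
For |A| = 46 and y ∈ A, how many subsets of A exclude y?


Subsets of A avoiding y are subsets of A \ {y}, which has 45 elements.
Count = 2^(n-1) = 2^45
= 35184372088832

Number of subsets avoiding y = 35184372088832


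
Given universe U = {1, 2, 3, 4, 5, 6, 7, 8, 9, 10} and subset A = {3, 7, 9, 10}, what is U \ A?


Aᶜ = U \ A = elements in U but not in A
U = {1, 2, 3, 4, 5, 6, 7, 8, 9, 10}
A = {3, 7, 9, 10}
Aᶜ = {1, 2, 4, 5, 6, 8}

Aᶜ = {1, 2, 4, 5, 6, 8}


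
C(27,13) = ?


C(n,k) = n! / (k!(n-k)!)
C(27,13) = 27! / (13!14!)
= 20058300

C(27,13) = 20058300


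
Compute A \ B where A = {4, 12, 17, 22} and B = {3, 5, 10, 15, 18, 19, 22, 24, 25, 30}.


A \ B = elements in A but not in B
A = {4, 12, 17, 22}
B = {3, 5, 10, 15, 18, 19, 22, 24, 25, 30}
Remove from A any elements in B
A \ B = {4, 12, 17}

A \ B = {4, 12, 17}


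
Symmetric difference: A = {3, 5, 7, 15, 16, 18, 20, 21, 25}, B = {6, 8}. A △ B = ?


A △ B = (A \ B) ∪ (B \ A) = elements in exactly one of A or B
A \ B = {3, 5, 7, 15, 16, 18, 20, 21, 25}
B \ A = {6, 8}
A △ B = {3, 5, 6, 7, 8, 15, 16, 18, 20, 21, 25}

A △ B = {3, 5, 6, 7, 8, 15, 16, 18, 20, 21, 25}


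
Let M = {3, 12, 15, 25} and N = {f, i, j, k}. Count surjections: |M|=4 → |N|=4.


n = |M| = 4, k = |N| = 4. Surjections via inclusion-exclusion:
S(n,k) = Σ(-1)^i × C(k,i) × (k-i)^n, i=0 to k
i=0: (-1)^0×C(4,0)×4^4 = 256
i=1: (-1)^1×C(4,1)×3^4 = -324
i=2: (-1)^2×C(4,2)×2^4 = 96
i=3: (-1)^3×C(4,3)×1^4 = -4
i=4: (-1)^4×C(4,4)×0^4 = 0
Total = 24

Number of surjections = 24


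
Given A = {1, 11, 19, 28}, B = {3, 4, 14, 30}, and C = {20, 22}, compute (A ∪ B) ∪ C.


A ∪ B = {1, 3, 4, 11, 14, 19, 28, 30}
(A ∪ B) ∪ C = {1, 3, 4, 11, 14, 19, 20, 22, 28, 30}

A ∪ B ∪ C = {1, 3, 4, 11, 14, 19, 20, 22, 28, 30}


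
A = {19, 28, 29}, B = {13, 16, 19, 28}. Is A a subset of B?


A ⊆ B means every element of A is in B.
Elements in A not in B: {29}
So A ⊄ B.

No, A ⊄ B


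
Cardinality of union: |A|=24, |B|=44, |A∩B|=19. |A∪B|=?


|A ∪ B| = |A| + |B| - |A ∩ B|
= 24 + 44 - 19
= 49

|A ∪ B| = 49


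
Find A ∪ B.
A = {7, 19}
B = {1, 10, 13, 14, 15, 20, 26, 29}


A ∪ B = all elements in A or B (or both)
A = {7, 19}
B = {1, 10, 13, 14, 15, 20, 26, 29}
A ∪ B = {1, 7, 10, 13, 14, 15, 19, 20, 26, 29}

A ∪ B = {1, 7, 10, 13, 14, 15, 19, 20, 26, 29}


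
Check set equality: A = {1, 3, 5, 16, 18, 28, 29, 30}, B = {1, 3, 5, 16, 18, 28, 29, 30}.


Two sets are equal iff they have exactly the same elements.
A = {1, 3, 5, 16, 18, 28, 29, 30}
B = {1, 3, 5, 16, 18, 28, 29, 30}
Same elements → A = B

Yes, A = B


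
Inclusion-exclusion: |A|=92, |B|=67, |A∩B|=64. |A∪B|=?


|A ∪ B| = |A| + |B| - |A ∩ B|
= 92 + 67 - 64
= 95

|A ∪ B| = 95


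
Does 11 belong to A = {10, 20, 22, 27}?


A = {10, 20, 22, 27}
Checking if 11 is in A
11 is not in A → False

11 ∉ A


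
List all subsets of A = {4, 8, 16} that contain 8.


A subset of A contains 8 iff the remaining 2 elements form any subset of A \ {8}.
Count: 2^(n-1) = 2^2 = 4
Subsets containing 8: {8}, {4, 8}, {8, 16}, {4, 8, 16}

Subsets containing 8 (4 total): {8}, {4, 8}, {8, 16}, {4, 8, 16}


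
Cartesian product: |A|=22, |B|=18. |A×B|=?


|A × B| = |A| × |B|
= 22 × 18
= 396

|A × B| = 396


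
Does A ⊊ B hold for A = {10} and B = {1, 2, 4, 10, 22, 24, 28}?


A ⊂ B requires: A ⊆ B AND A ≠ B.
A ⊆ B? Yes
A = B? No
A ⊂ B: Yes (A is a proper subset of B)

Yes, A ⊂ B


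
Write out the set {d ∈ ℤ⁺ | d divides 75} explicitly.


Checking each candidate:
Condition: positive divisors of 75
Result = {1, 3, 5, 15, 25, 75}

{1, 3, 5, 15, 25, 75}


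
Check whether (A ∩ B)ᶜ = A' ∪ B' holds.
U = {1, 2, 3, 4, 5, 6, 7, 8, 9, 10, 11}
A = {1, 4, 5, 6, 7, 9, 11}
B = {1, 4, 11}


LHS: A ∩ B = {1, 4, 11}
(A ∩ B)' = U \ (A ∩ B) = {2, 3, 5, 6, 7, 8, 9, 10}
A' = {2, 3, 8, 10}, B' = {2, 3, 5, 6, 7, 8, 9, 10}
Claimed RHS: A' ∪ B' = {2, 3, 5, 6, 7, 8, 9, 10}
Identity is VALID: LHS = RHS = {2, 3, 5, 6, 7, 8, 9, 10} ✓

Identity is valid. (A ∩ B)' = A' ∪ B' = {2, 3, 5, 6, 7, 8, 9, 10}


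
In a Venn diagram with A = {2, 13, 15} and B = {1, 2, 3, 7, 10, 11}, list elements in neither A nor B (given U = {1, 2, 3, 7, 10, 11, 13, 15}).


A = {2, 13, 15}
B = {1, 2, 3, 7, 10, 11}
Region: in neither A nor B (given U = {1, 2, 3, 7, 10, 11, 13, 15})
Elements: ∅

Elements in neither A nor B (given U = {1, 2, 3, 7, 10, 11, 13, 15}): ∅


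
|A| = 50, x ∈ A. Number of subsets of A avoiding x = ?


Subsets of A avoiding x are subsets of A \ {x}, which has 49 elements.
Count = 2^(n-1) = 2^49
= 562949953421312

Number of subsets avoiding x = 562949953421312


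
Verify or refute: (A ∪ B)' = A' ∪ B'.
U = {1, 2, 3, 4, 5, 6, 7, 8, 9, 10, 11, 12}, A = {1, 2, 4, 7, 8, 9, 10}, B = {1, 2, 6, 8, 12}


LHS: A ∪ B = {1, 2, 4, 6, 7, 8, 9, 10, 12}
(A ∪ B)' = U \ (A ∪ B) = {3, 5, 11}
A' = {3, 5, 6, 11, 12}, B' = {3, 4, 5, 7, 9, 10, 11}
Claimed RHS: A' ∪ B' = {3, 4, 5, 6, 7, 9, 10, 11, 12}
Identity is INVALID: LHS = {3, 5, 11} but the RHS claimed here equals {3, 4, 5, 6, 7, 9, 10, 11, 12}. The correct form is (A ∪ B)' = A' ∩ B'.

Identity is invalid: (A ∪ B)' = {3, 5, 11} but A' ∪ B' = {3, 4, 5, 6, 7, 9, 10, 11, 12}. The correct De Morgan law is (A ∪ B)' = A' ∩ B'.


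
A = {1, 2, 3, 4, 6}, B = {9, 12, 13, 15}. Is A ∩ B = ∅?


Disjoint means A ∩ B = ∅.
A ∩ B = ∅
A ∩ B = ∅, so A and B are disjoint.

Yes, A and B are disjoint


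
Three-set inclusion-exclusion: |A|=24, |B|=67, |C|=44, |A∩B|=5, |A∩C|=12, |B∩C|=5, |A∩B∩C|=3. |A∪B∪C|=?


|A∪B∪C| = |A|+|B|+|C| - |A∩B|-|A∩C|-|B∩C| + |A∩B∩C|
= 24+67+44 - 5-12-5 + 3
= 135 - 22 + 3
= 116

|A ∪ B ∪ C| = 116


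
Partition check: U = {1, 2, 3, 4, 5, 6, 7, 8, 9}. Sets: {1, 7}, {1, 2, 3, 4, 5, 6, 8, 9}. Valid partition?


A partition requires: (1) non-empty parts, (2) pairwise disjoint, (3) union = U
Parts: {1, 7}, {1, 2, 3, 4, 5, 6, 8, 9}
Union of parts: {1, 2, 3, 4, 5, 6, 7, 8, 9}
U = {1, 2, 3, 4, 5, 6, 7, 8, 9}
All non-empty? True
Pairwise disjoint? False
Covers U? True

No, not a valid partition


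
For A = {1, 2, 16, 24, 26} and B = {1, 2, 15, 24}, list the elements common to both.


A ∩ B = elements in both A and B
A = {1, 2, 16, 24, 26}
B = {1, 2, 15, 24}
A ∩ B = {1, 2, 24}

A ∩ B = {1, 2, 24}


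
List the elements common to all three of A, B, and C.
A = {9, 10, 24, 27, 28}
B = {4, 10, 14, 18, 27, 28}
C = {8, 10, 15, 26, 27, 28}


A ∩ B = {10, 27, 28}
(A ∩ B) ∩ C = {10, 27, 28}

A ∩ B ∩ C = {10, 27, 28}


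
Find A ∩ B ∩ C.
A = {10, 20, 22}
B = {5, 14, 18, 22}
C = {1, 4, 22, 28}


A ∩ B = {22}
(A ∩ B) ∩ C = {22}

A ∩ B ∩ C = {22}


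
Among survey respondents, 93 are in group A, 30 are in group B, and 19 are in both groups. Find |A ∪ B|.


|A ∪ B| = |A| + |B| - |A ∩ B|
= 93 + 30 - 19
= 104

|A ∪ B| = 104


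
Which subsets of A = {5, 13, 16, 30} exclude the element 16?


A subset of A that omits 16 is a subset of A \ {16}, so there are 2^(n-1) = 2^3 = 8 of them.
Subsets excluding 16: ∅, {5}, {13}, {30}, {5, 13}, {5, 30}, {13, 30}, {5, 13, 30}

Subsets excluding 16 (8 total): ∅, {5}, {13}, {30}, {5, 13}, {5, 30}, {13, 30}, {5, 13, 30}


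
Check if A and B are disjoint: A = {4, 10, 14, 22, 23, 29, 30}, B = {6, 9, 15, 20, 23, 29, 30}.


Disjoint means A ∩ B = ∅.
A ∩ B = {23, 29, 30}
A ∩ B ≠ ∅, so A and B are NOT disjoint.

No, A and B are not disjoint (A ∩ B = {23, 29, 30})


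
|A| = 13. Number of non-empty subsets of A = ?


Total subsets = 2^n = 2^13 = 8192
Non-empty subsets exclude the empty set: 2^n - 1
= 8192 - 1
= 8191

Number of non-empty subsets = 8191


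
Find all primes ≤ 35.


Checking each candidate:
Condition: primes ≤ 35
Result = {2, 3, 5, 7, 11, 13, 17, 19, 23, 29, 31}

{2, 3, 5, 7, 11, 13, 17, 19, 23, 29, 31}


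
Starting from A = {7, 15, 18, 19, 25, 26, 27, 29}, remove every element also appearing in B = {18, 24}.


A \ B = elements in A but not in B
A = {7, 15, 18, 19, 25, 26, 27, 29}
B = {18, 24}
Remove from A any elements in B
A \ B = {7, 15, 19, 25, 26, 27, 29}

A \ B = {7, 15, 19, 25, 26, 27, 29}


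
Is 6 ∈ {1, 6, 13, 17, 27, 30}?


A = {1, 6, 13, 17, 27, 30}
Checking if 6 is in A
6 is in A → True

6 ∈ A


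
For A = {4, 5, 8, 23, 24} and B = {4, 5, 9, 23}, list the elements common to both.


A ∩ B = elements in both A and B
A = {4, 5, 8, 23, 24}
B = {4, 5, 9, 23}
A ∩ B = {4, 5, 23}

A ∩ B = {4, 5, 23}


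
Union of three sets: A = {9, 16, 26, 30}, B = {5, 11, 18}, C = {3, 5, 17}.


A ∪ B = {5, 9, 11, 16, 18, 26, 30}
(A ∪ B) ∪ C = {3, 5, 9, 11, 16, 17, 18, 26, 30}

A ∪ B ∪ C = {3, 5, 9, 11, 16, 17, 18, 26, 30}


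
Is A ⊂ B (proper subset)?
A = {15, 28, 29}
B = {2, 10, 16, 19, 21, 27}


A ⊂ B requires: A ⊆ B AND A ≠ B.
A ⊆ B? No
A ⊄ B, so A is not a proper subset.

No, A is not a proper subset of B


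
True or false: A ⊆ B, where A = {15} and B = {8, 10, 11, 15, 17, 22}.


A ⊆ B means every element of A is in B.
All elements of A are in B.
So A ⊆ B.

Yes, A ⊆ B


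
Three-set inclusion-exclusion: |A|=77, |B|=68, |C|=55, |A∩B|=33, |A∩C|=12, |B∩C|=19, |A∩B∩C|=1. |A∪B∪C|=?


|A∪B∪C| = |A|+|B|+|C| - |A∩B|-|A∩C|-|B∩C| + |A∩B∩C|
= 77+68+55 - 33-12-19 + 1
= 200 - 64 + 1
= 137

|A ∪ B ∪ C| = 137


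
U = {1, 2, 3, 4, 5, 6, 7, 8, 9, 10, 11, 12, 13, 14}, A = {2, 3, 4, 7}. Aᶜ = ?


Aᶜ = U \ A = elements in U but not in A
U = {1, 2, 3, 4, 5, 6, 7, 8, 9, 10, 11, 12, 13, 14}
A = {2, 3, 4, 7}
Aᶜ = {1, 5, 6, 8, 9, 10, 11, 12, 13, 14}

Aᶜ = {1, 5, 6, 8, 9, 10, 11, 12, 13, 14}


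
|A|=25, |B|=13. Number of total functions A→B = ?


Each of |A| = 25 inputs maps to any of |B| = 13 outputs.
# functions = |B|^|A| = 13^25
= 7056410014866816666030739693

Number of functions = 7056410014866816666030739693


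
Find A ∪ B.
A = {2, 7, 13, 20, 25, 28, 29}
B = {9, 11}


A ∪ B = all elements in A or B (or both)
A = {2, 7, 13, 20, 25, 28, 29}
B = {9, 11}
A ∪ B = {2, 7, 9, 11, 13, 20, 25, 28, 29}

A ∪ B = {2, 7, 9, 11, 13, 20, 25, 28, 29}


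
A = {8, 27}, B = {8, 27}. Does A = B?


Two sets are equal iff they have exactly the same elements.
A = {8, 27}
B = {8, 27}
Same elements → A = B

Yes, A = B


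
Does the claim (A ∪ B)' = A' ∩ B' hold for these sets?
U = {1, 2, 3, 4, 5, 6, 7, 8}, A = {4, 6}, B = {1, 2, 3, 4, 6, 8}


LHS: A ∪ B = {1, 2, 3, 4, 6, 8}
(A ∪ B)' = U \ (A ∪ B) = {5, 7}
A' = {1, 2, 3, 5, 7, 8}, B' = {5, 7}
Claimed RHS: A' ∩ B' = {5, 7}
Identity is VALID: LHS = RHS = {5, 7} ✓

Identity is valid. (A ∪ B)' = A' ∩ B' = {5, 7}


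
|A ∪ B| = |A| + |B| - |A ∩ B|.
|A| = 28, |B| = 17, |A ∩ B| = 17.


|A ∪ B| = |A| + |B| - |A ∩ B|
= 28 + 17 - 17
= 28

|A ∪ B| = 28


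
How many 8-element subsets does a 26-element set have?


C(n,k) = n! / (k!(n-k)!)
C(26,8) = 26! / (8!18!)
= 1562275

C(26,8) = 1562275


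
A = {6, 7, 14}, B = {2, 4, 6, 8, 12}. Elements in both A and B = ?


A = {6, 7, 14}
B = {2, 4, 6, 8, 12}
Region: in both A and B
Elements: {6}

Elements in both A and B: {6}


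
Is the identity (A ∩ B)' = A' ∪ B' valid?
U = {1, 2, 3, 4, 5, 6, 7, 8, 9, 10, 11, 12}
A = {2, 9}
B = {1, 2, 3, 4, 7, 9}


LHS: A ∩ B = {2, 9}
(A ∩ B)' = U \ (A ∩ B) = {1, 3, 4, 5, 6, 7, 8, 10, 11, 12}
A' = {1, 3, 4, 5, 6, 7, 8, 10, 11, 12}, B' = {5, 6, 8, 10, 11, 12}
Claimed RHS: A' ∪ B' = {1, 3, 4, 5, 6, 7, 8, 10, 11, 12}
Identity is VALID: LHS = RHS = {1, 3, 4, 5, 6, 7, 8, 10, 11, 12} ✓

Identity is valid. (A ∩ B)' = A' ∪ B' = {1, 3, 4, 5, 6, 7, 8, 10, 11, 12}


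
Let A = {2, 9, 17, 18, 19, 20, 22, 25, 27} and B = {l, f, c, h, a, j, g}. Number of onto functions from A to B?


n = |A| = 9, k = |B| = 7. Surjections via inclusion-exclusion:
S(n,k) = Σ(-1)^i × C(k,i) × (k-i)^n, i=0 to k
i=0: (-1)^0×C(7,0)×7^9 = 40353607
i=1: (-1)^1×C(7,1)×6^9 = -70543872
i=2: (-1)^2×C(7,2)×5^9 = 41015625
i=3: (-1)^3×C(7,3)×4^9 = -9175040
i=4: (-1)^4×C(7,4)×3^9 = 688905
i=5: (-1)^5×C(7,5)×2^9 = -10752
i=6: (-1)^6×C(7,6)×1^9 = 7
i=7: (-1)^7×C(7,7)×0^9 = 0
Total = 2328480

Number of surjections = 2328480


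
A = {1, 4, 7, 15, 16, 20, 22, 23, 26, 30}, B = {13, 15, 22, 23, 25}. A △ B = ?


A △ B = (A \ B) ∪ (B \ A) = elements in exactly one of A or B
A \ B = {1, 4, 7, 16, 20, 26, 30}
B \ A = {13, 25}
A △ B = {1, 4, 7, 13, 16, 20, 25, 26, 30}

A △ B = {1, 4, 7, 13, 16, 20, 25, 26, 30}


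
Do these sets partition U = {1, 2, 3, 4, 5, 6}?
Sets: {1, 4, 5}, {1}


A partition requires: (1) non-empty parts, (2) pairwise disjoint, (3) union = U
Parts: {1, 4, 5}, {1}
Union of parts: {1, 4, 5}
U = {1, 2, 3, 4, 5, 6}
All non-empty? True
Pairwise disjoint? False
Covers U? False

No, not a valid partition


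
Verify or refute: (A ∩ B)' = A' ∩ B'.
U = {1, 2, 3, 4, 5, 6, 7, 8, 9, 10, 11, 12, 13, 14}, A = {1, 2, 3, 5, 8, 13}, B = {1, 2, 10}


LHS: A ∩ B = {1, 2}
(A ∩ B)' = U \ (A ∩ B) = {3, 4, 5, 6, 7, 8, 9, 10, 11, 12, 13, 14}
A' = {4, 6, 7, 9, 10, 11, 12, 14}, B' = {3, 4, 5, 6, 7, 8, 9, 11, 12, 13, 14}
Claimed RHS: A' ∩ B' = {4, 6, 7, 9, 11, 12, 14}
Identity is INVALID: LHS = {3, 4, 5, 6, 7, 8, 9, 10, 11, 12, 13, 14} but the RHS claimed here equals {4, 6, 7, 9, 11, 12, 14}. The correct form is (A ∩ B)' = A' ∪ B'.

Identity is invalid: (A ∩ B)' = {3, 4, 5, 6, 7, 8, 9, 10, 11, 12, 13, 14} but A' ∩ B' = {4, 6, 7, 9, 11, 12, 14}. The correct De Morgan law is (A ∩ B)' = A' ∪ B'.
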